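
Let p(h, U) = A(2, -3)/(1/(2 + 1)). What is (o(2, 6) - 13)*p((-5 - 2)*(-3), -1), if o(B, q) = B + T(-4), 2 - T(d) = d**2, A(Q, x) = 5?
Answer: -375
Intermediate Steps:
T(d) = 2 - d**2
p(h, U) = 15 (p(h, U) = 5/(1/(2 + 1)) = 5/(1/3) = 5*3 = 15)
o(B, q) = -14 + B (o(B, q) = B + (2 - 1*(-4)**2) = B + (2 - 1*16) = B + (2 - 16) = B - 14 = -14 + B)
(o(2, 6) - 13)*p((-5 - 2)*(-3), -1) = ((-14 + 2) - 13)*15 = (-12 - 13)*15 = -25*15 = -375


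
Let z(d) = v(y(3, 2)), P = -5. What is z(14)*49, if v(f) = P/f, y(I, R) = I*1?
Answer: -245/3 ≈ -81.667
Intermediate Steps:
y(I, R) = I
v(f) = -5/f
z(d) = -5/3
z(14)*49 = -5/3*49 = -245/3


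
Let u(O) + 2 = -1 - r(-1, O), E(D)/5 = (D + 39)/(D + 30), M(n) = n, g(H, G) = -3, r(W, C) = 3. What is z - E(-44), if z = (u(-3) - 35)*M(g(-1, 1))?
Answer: 1697/14 ≈ 121.21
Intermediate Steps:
E(D) = 5*(39 + D)/(30 + D) (E(D) = 5*((D + 39)/(D + 30)) = 5*((39 + D)/(30 + D)) = 5*(39 + D)/(30 + D))
u(O) = -6 (u(O) = -2 + (-1 - 1*3) = -2 + (-1 - 3) = -2 - 4 = -6)
z = 123 (z = (-6 - 35)*(-3) = -41*(-3) = 123)
z - E(-44) = 123 - 5*(39 - 44)/(30 - 44) = 123 - 5*(-5)/(-14) = 123 - 5*(-1)*(-5)/14 = 123 - 1*25/14 = 123 - 25/14 = 1697/14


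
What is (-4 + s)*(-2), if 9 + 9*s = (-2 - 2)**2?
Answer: 58/9 ≈ 6.4444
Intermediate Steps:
s = 7/9 (s = -1 + (-2 - 2)**2/9 = -1 + (1/9)*(-4)**2 = -1 + (1/9)*16 = -1 + 16/9 = 7/9 ≈ 0.77778)
(-4 + s)*(-2) = (-4 + 7/9)*(-2) = -29/9*(-2) = 58/9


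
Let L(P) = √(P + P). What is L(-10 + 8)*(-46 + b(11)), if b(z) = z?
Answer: -70*I ≈ -70.0*I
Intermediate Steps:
L(P) = √2*√P (L(P) = √(2*P) = √2*√P)
L(-10 + 8)*(-46 + b(11)) = (√2*√(-10 + 8))*(-46 + 11) = (√2*√(-2))*(-35) = (√2*(I*√2))*(-35) = (2*I)*(-35) = -70*I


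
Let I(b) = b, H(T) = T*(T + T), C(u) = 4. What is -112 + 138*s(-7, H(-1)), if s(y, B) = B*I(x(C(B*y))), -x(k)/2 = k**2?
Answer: -8944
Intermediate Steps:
x(k) = -2*k**2
H(T) = 2*T**2 (H(T) = T*(2*T) = 2*T**2)
s(y, B) = -32*B (s(y, B) = B*(-2*4**2) = B*(-2*16) = B*(-32) = -32*B)
-112 + 138*s(-7, H(-1)) = -112 + 138*(-64*(-1)**2) = -112 + 138*(-64) = -112 - 8832 = -8944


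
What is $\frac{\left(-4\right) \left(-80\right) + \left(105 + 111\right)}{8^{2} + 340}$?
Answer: $\frac{134}{101} \approx 1.3267$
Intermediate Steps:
$\frac{\left(-4\right) \left(-80\right) + \left(105 + 111\right)}{8^{2} + 340} = \frac{320 + 216}{64 + 340} = \frac{536}{404} = 536 \cdot \frac{1}{404} = \frac{134}{101}$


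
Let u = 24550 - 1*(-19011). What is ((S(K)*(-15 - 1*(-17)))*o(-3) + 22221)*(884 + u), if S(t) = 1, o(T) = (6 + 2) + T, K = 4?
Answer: 988056795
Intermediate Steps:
o(T) = 8 + T
u = 43561 (u = 24550 + 19011 = 43561)
((S(K)*(-15 - 1*(-17)))*o(-3) + 22221)*(884 + u) = ((1*(-15 - 1*(-17)))*(8 - 3) + 22221)*(884 + 43561) = ((1*(-15 + 17))*5 + 22221)*44445 = ((1*2)*5 + 22221)*44445 = (2*5 + 22221)*44445 = (10 + 22221)*44445 = 22231*44445 = 988056795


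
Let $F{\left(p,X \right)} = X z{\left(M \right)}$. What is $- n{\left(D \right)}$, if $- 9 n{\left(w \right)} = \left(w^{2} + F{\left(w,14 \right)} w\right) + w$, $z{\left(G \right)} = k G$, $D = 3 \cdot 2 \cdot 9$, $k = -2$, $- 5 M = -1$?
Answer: $\frac{1482}{5} \approx 296.4$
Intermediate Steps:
$M = \frac{1}{5}$ ($M = \left(- \frac{1}{5}\right) \left(-1\right) = \frac{1}{5} \approx 0.2$)
$D = 54$ ($D = 6 \cdot 9 = 54$)
$z{\left(G \right)} = - 2 G$
$F{\left(p,X \right)} = - \frac{2 X}{5}$ ($F{\left(p,X \right)} = X \left(\left(-2\right) \frac{1}{5}\right) = X \left(- \frac{2}{5}\right) = - \frac{2 X}{5}$)
$n{\left(w \right)} = - \frac{w^{2}}{9} + \frac{23 w}{45}$ ($n{\left(w \right)} = - \frac{\left(w^{2} + \left(- \frac{2}{5}\right) 14 w\right) + w}{9} = - \frac{\left(w^{2} - \frac{28 w}{5}\right) + w}{9} = - \frac{w^{2} - \frac{23 w}{5}}{9} = - \frac{w^{2}}{9} + \frac{23 w}{45}$)
$- n{\left(D \right)} = - \frac{54 \left(23 - 270\right)}{45} = - \frac{54 \left(-247\right)}{45} = \left(-1\right) \left(- \frac{1482}{5}\right) = \frac{1482}{5}$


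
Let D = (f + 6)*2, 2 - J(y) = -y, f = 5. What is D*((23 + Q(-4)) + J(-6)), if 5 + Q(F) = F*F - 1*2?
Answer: 616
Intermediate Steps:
Q(F) = -7 + F² (Q(F) = -5 + (F*F - 1*2) = -5 + (F² - 2) = -5 + (-2 + F²) = -7 + F²)
J(y) = 2 + y (J(y) = 2 - (-1)*y = 2 + y)
D = 22 (D = (5 + 6)*2 = 11*2 = 22)
D*((23 + Q(-4)) + J(-6)) = 22*((23 + (-7 + (-4)²)) + (2 - 6)) = 22*((23 + (-7 + 16)) - 4) = 22*((23 + 9) - 4) = 22*(32 - 4) = 22*28 = 616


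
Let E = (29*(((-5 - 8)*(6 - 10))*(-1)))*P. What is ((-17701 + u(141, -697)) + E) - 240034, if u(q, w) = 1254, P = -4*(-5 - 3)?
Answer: -304737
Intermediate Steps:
P = 32 (P = -4*(-8) = 32)
E = -48256 (E = (29*(((-5 - 8)*(6 - 10))*(-1)))*32 = (29*(-13*(-4)*(-1)))*32 = (29*(52*(-1)))*32 = (29*(-52))*32 = -1508*32 = -48256)
((-17701 + u(141, -697)) + E) - 240034 = ((-17701 + 1254) - 48256) - 240034 = (-16447 - 48256) - 240034 = -64703 - 240034 = -304737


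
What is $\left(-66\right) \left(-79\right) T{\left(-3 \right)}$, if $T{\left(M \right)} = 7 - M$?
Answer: $52140$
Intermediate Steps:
$\left(-66\right) \left(-79\right) T{\left(-3 \right)} = \left(-66\right) \left(-79\right) \left(7 - -3\right) = 5214 \left(7 + 3\right) = 5214 \cdot 10 = 52140$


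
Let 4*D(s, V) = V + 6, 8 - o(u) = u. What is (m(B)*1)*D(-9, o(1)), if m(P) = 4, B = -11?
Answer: 13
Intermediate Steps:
o(u) = 8 - u
D(s, V) = 3/2 + V/4 (D(s, V) = (V + 6)/4 = (6 + V)/4 = 3/2 + V/4)
(m(B)*1)*D(-9, o(1)) = (4*1)*(3/2 + (8 - 1*1)/4) = 4*(3/2 + (8 - 1)/4) = 4*(3/2 + (1/4)*7) = 4*(3/2 + 7/4) = 4*(13/4) = 13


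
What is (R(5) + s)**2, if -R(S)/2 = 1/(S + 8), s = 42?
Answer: 295936/169 ≈ 1751.1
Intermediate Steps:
R(S) = -2/(8 + S) (R(S) = -2/(S + 8) = -2/(8 + S))
(R(5) + s)**2 = (-2/(8 + 5) + 42)**2 = (-2/13 + 42)**2 = (544/13)**2 = 295936/169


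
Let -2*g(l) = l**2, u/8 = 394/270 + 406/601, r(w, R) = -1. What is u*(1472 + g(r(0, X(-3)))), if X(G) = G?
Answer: 75518252/3005 ≈ 25131.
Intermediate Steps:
u = 1385656/81135 (u = 8*(394/270 + 406/601) = 8*(394*(1/270) + 406*(1/601)) = 8*(197/135 + 406/601) = 8*(173207/81135) = 1385656/81135 ≈ 17.078)
g(l) = -l**2/2
u*(1472 + g(r(0, X(-3)))) = 1385656*(1472 - 1/2*(-1)**2)/81135 = 1385656*(1472 - 1/2*1)/81135 = 1385656*(1472 - 1/2)/81135 = (1385656/81135)*(2943/2) = 75518252/3005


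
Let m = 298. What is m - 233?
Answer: 65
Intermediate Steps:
m - 233 = 298 - 233 = 65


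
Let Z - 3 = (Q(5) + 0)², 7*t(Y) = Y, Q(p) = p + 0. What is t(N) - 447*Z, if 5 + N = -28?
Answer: -87645/7 ≈ -12521.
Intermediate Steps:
Q(p) = p
N = -33 (N = -5 - 28 = -33)
t(Y) = Y/7
Z = 28 (Z = 3 + (5 + 0)² = 3 + 5² = 3 + 25 = 28)
t(N) - 447*Z = (⅐)*(-33) - 447*28 = -33/7 - 12516 = -87645/7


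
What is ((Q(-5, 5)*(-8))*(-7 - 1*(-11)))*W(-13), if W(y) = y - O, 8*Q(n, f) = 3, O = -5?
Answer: 96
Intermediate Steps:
Q(n, f) = 3/8 (Q(n, f) = (1/8)*3 = 3/8)
W(y) = 5 + y (W(y) = y - 1*(-5) = y + 5 = 5 + y)
((Q(-5, 5)*(-8))*(-7 - 1*(-11)))*W(-13) = (((3/8)*(-8))*(-7 - 1*(-11)))*(5 - 13) = -3*(-7 + 11)*(-8) = -3*4*(-8) = -12*(-8) = 96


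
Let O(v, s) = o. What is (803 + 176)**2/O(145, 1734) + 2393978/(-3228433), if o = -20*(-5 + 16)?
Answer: -281344475283/64568660 ≈ -4357.3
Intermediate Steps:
o = -220 (o = -20*11 = -220)
O(v, s) = -220
(803 + 176)**2/O(145, 1734) + 2393978/(-3228433) = (803 + 176)**2/(-220) + 2393978/(-3228433) = 979**2*(-1/220) + 2393978*(-1/3228433) = 958441*(-1/220) - 2393978/3228433 = -87131/20 - 2393978/3228433 = -281344475283/64568660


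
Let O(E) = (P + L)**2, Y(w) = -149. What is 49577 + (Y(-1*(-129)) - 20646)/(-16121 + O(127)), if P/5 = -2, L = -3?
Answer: 790873099/15952 ≈ 49578.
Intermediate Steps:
P = -10 (P = 5*(-2) = -10)
O(E) = 169 (O(E) = (-10 - 3)**2 = (-13)**2 = 169)
49577 + (Y(-1*(-129)) - 20646)/(-16121 + O(127)) = 49577 + (-149 - 20646)/(-16121 + 169) = 49577 - 20795/(-15952) = 49577 - 20795*(-1/15952) = 49577 + 20795/15952 = 790873099/15952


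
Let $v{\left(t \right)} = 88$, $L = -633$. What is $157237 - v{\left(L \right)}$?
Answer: $157149$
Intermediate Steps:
$157237 - v{\left(L \right)} = 157237 - 88 = 157149$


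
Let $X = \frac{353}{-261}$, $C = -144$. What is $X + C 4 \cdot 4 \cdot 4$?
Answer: $- \frac{2405729}{261} \approx -9217.3$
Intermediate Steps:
$X = - \frac{353}{261}$ ($X = 353 \left(- \frac{1}{261}\right) = - \frac{353}{261} \approx -1.3525$)
$X + C 4 \cdot 4 \cdot 4 = - \frac{353}{261} - 144 \cdot 4 \cdot 4 \cdot 4 = - \frac{353}{261} - 144 \cdot 16 \cdot 4 = - \frac{353}{261} - 9216 = - \frac{2405729}{261}$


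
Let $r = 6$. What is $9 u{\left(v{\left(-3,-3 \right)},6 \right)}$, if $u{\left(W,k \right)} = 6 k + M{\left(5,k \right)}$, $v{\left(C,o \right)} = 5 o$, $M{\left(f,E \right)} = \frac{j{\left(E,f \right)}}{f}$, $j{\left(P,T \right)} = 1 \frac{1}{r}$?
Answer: $\frac{3243}{10} \approx 324.3$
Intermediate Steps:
$j{\left(P,T \right)} = \frac{1}{6}$ ($j{\left(P,T \right)} = 1 \cdot \frac{1}{6} = \frac{1}{6}$)
$M{\left(f,E \right)} = \frac{1}{6 f}$
$u{\left(W,k \right)} = \frac{1}{30} + 6 k$ ($u{\left(W,k \right)} = 6 k + \frac{1}{6 \cdot 5} = 6 k + \frac{1}{6} \cdot \frac{1}{5} = 6 k + \frac{1}{30} = \frac{1}{30} + 6 k$)
$9 u{\left(v{\left(-3,-3 \right)},6 \right)} = 9 \left(\frac{1}{30} + 6 \cdot 6\right) = 9 \left(\frac{1}{30} + 36\right) = 9 \cdot \frac{1081}{30} = \frac{3243}{10}$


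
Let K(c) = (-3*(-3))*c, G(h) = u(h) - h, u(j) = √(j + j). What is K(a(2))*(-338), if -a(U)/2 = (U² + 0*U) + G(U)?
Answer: 24336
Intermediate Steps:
u(j) = √2*√j (u(j) = √(2*j) = √2*√j)
G(h) = -h + √2*√h (G(h) = √2*√h - h = -h + √2*√h)
a(U) = -2*U² + 2*U - 2*√2*√U (a(U) = -2*((U² + 0*U) + (-U + √2*√U)) = -2*((U² + 0) + (-U + √2*√U)) = -2*(U² + (-U + √2*√U)) = -2*(U² - U + √2*√U) = -2*U² + 2*U - 2*√2*√U)
K(c) = 9*c
K(a(2))*(-338) = (9*(-2*2² + 2*2 - 2*√2*√2))*(-338) = (9*(-2*4 + 4 - 4))*(-338) = (9*(-8 + 4 - 4))*(-338) = (9*(-8))*(-338) = -72*(-338) = 24336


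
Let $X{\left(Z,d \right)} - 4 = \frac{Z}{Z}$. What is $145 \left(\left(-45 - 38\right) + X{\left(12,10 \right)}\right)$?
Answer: $-11310$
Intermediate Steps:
$X{\left(Z,d \right)} = 5$ ($X{\left(Z,d \right)} = 4 + \frac{Z}{Z} = 4 + 1 = 5$)
$145 \left(\left(-45 - 38\right) + X{\left(12,10 \right)}\right) = 145 \left(\left(-45 - 38\right) + 5\right) = 145 \left(-83 + 5\right) = 145 \left(-78\right) = -11310$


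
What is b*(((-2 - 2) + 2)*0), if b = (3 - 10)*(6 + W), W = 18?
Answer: 0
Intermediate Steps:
b = -168 (b = (3 - 10)*(6 + 18) = -7*24 = -168)
b*(((-2 - 2) + 2)*0) = -168*((-2 - 2) + 2)*0 = -168*(-4 + 2)*0 = -(-336)*0 = -168*0 = 0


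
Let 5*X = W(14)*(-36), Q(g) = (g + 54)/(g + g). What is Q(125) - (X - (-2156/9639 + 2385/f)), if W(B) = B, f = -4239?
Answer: 5444162881/54047250 ≈ 100.73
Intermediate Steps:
Q(g) = (54 + g)/(2*g) (Q(g) = (54 + g)/((2*g)) = (54 + g)*(1/(2*g)) = (54 + g)/(2*g))
X = -504/5 (X = (14*(-36))/5 = (⅕)*(-504) = -504/5 ≈ -100.80)
Q(125) - (X - (-2156/9639 + 2385/f)) = (½)*(54 + 125)/125 - (-504/5 - (-2156/9639 + 2385/(-4239))) = (½)*(1/125)*179 - (-504/5 - (-2156*1/9639 + 2385*(-1/4239))) = 179/250 - (-504/5 - (-308/1377 - 265/471)) = 179/250 - (-504/5 - 1*(-169991/216189)) = 179/250 - (-504/5 + 169991/216189) = 179/250 - 1*(-108109301/1080945) = 179/250 + 108109301/1080945 = 5444162881/54047250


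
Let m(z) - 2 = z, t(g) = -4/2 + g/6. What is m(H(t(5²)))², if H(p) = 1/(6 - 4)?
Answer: 25/4 ≈ 6.2500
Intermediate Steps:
t(g) = -2 + g/6 (t(g) = -4*½ + g*(⅙) = -2 + g/6)
H(p) = ½ (H(p) = 1/2 = ½)
m(z) = 2 + z
m(H(t(5²)))² = (2 + ½)² = (5/2)² = 25/4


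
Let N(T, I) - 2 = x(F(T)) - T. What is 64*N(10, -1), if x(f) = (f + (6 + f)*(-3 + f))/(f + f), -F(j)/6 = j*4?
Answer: -40308/5 ≈ -8061.6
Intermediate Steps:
F(j) = -24*j (F(j) = -6*j*4 = -24*j)
x(f) = (f + (-3 + f)*(6 + f))/(2*f) (x(f) = (f + (-3 + f)*(6 + f))/((2*f)) = (f + (-3 + f)*(6 + f))*(1/(2*f)) = (f + (-3 + f)*(6 + f))/(2*f))
N(T, I) = 4 - 13*T + 3/(8*T) (N(T, I) = 2 + ((2 + (-24*T)/2 - 9*(-1/(24*T))) - T) = 2 + ((2 - 12*T - (-3)/(8*T)) - T) = 2 + ((2 - 12*T + 3/(8*T)) - T) = 2 + (2 - 13*T + 3/(8*T)) = 4 - 13*T + 3/(8*T))
64*N(10, -1) = 64*(4 - 13*10 + (3/8)/10) = 64*(4 - 130 + (3/8)*(1/10)) = 64*(4 - 130 + 3/80) = 64*(-10077/80) = -40308/5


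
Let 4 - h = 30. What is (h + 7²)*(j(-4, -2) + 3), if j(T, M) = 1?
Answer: 92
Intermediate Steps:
h = -26 (h = 4 - 1*30 = 4 - 30 = -26)
(h + 7²)*(j(-4, -2) + 3) = (-26 + 7²)*(1 + 3) = (-26 + 49)*4 = 23*4 = 92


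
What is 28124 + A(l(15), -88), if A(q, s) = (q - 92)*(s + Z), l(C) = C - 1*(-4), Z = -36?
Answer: 37176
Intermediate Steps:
l(C) = 4 + C (l(C) = C + 4 = 4 + C)
A(q, s) = (-92 + q)*(-36 + s) (A(q, s) = (q - 92)*(s - 36) = (-92 + q)*(-36 + s))
28124 + A(l(15), -88) = 28124 + (3312 - 92*(-88) - 36*(4 + 15) + (4 + 15)*(-88)) = 28124 + (3312 + 8096 - 36*19 + 19*(-88)) = 28124 + (3312 + 8096 - 684 - 1672) = 28124 + 9052 = 37176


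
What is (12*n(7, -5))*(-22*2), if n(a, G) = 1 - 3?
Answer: 1056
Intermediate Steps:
n(a, G) = -2
(12*n(7, -5))*(-22*2) = (12*(-2))*(-22*2) = -24*(-44) = 1056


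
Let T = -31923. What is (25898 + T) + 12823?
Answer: 6798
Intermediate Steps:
(25898 + T) + 12823 = (25898 - 31923) + 12823 = -6025 + 12823 = 6798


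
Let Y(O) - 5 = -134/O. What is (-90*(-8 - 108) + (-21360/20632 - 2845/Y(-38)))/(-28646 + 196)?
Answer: -844394147/2377270620 ≈ -0.35519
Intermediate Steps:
Y(O) = 5 - 134/O
(-90*(-8 - 108) + (-21360/20632 - 2845/Y(-38)))/(-28646 + 196) = (-90*(-8 - 108) + (-21360/20632 - 2845/(5 - 134/(-38))))/(-28646 + 196) = (-90*(-116) + (-21360*1/20632 - 2845/(5 - 134*(-1/38))))/(-28450) = (10440 + (-2670/2579 - 2845/(5 + 67/19)))*(-1/28450) = (10440 + (-2670/2579 - 2845/162/19))*(-1/28450) = (10440 + (-2670/2579 - 2845*19/162))*(-1/28450) = (10440 + (-2670/2579 - 54055/162))*(-1/28450) = (10440 - 139840385/417798)*(-1/28450) = (4221970735/417798)*(-1/28450) = -844394147/2377270620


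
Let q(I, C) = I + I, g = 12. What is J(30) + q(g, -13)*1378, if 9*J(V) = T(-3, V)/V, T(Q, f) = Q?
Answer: 2976479/90 ≈ 33072.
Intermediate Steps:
q(I, C) = 2*I
J(V) = -1/(3*V) (J(V) = (-3/V)/9 = -1/(3*V))
J(30) + q(g, -13)*1378 = -⅓/30 + (2*12)*1378 = -⅓*1/30 + 24*1378 = -1/90 + 33072 = 2976479/90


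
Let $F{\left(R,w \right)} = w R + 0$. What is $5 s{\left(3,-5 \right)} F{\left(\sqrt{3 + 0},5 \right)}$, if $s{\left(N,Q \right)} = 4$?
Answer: $100 \sqrt{3} \approx 173.21$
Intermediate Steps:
$F{\left(R,w \right)} = R w$ ($F{\left(R,w \right)} = R w + 0 = R w$)
$5 s{\left(3,-5 \right)} F{\left(\sqrt{3 + 0},5 \right)} = 5 \cdot 4 \sqrt{3 + 0} \cdot 5 = 20 \sqrt{3} \cdot 5 = 20 \cdot 5 \sqrt{3} = 100 \sqrt{3}$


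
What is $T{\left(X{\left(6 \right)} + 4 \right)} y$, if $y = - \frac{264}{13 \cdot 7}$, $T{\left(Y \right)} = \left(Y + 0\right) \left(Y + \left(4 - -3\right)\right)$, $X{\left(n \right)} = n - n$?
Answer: $- \frac{11616}{91} \approx -127.65$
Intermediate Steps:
$X{\left(n \right)} = 0$
$T{\left(Y \right)} = Y \left(7 + Y\right)$ ($T{\left(Y \right)} = Y \left(Y + \left(4 + 3\right)\right) = Y \left(Y + 7\right) = Y \left(7 + Y\right)$)
$y = - \frac{264}{91} \approx -2.9011$
$T{\left(X{\left(6 \right)} + 4 \right)} y = \left(0 + 4\right) \left(7 + \left(0 + 4\right)\right) \left(- \frac{264}{91}\right) = 4 \left(7 + 4\right) \left(- \frac{264}{91}\right) = 4 \cdot 11 \left(- \frac{264}{91}\right) = 44 \left(- \frac{264}{91}\right) = - \frac{11616}{91}$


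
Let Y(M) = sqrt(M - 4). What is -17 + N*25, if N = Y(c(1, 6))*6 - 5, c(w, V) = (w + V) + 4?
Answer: -142 + 150*sqrt(7) ≈ 254.86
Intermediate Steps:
c(w, V) = 4 + V + w (c(w, V) = (V + w) + 4 = 4 + V + w)
Y(M) = sqrt(-4 + M)
N = -5 + 6*sqrt(7) (N = sqrt(-4 + (4 + 6 + 1))*6 - 5 = sqrt(-4 + 11)*6 - 5 = sqrt(7)*6 - 5 = 6*sqrt(7) - 5 = -5 + 6*sqrt(7) ≈ 10.875)
-17 + N*25 = -17 + (-5 + 6*sqrt(7))*25 = -17 + (-125 + 150*sqrt(7)) = -142 + 150*sqrt(7)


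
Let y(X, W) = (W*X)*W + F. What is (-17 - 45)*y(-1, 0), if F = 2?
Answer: -124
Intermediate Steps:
y(X, W) = 2 + X*W**2 (y(X, W) = (W*X)*W + 2 = X*W**2 + 2 = 2 + X*W**2)
(-17 - 45)*y(-1, 0) = (-17 - 45)*(2 - 1*0**2) = -62*(2 - 1*0) = -62*(2 + 0) = -62*2 = -124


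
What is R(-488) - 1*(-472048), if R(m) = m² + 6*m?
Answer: 707264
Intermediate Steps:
R(-488) - 1*(-472048) = -488*(6 - 488) - 1*(-472048) = -488*(-482) + 472048 = 235216 + 472048 = 707264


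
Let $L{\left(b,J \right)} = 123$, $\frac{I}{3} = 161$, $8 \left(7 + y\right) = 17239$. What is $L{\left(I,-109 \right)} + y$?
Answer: $\frac{18167}{8} \approx 2270.9$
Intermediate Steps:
$y = \frac{17183}{8}$ ($y = -7 + \frac{1}{8} \cdot 17239 = -7 + \frac{17239}{8} = \frac{17183}{8} \approx 2147.9$)
$I = 483$ ($I = 3 \cdot 161 = 483$)
$L{\left(I,-109 \right)} + y = 123 + \frac{17183}{8} = \frac{18167}{8}$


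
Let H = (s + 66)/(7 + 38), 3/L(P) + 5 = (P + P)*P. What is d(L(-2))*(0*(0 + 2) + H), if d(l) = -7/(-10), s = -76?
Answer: -7/45 ≈ -0.15556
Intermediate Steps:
L(P) = 3/(-5 + 2*P²) (L(P) = 3/(-5 + (P + P)*P) = 3/(-5 + (2*P)*P) = 3/(-5 + 2*P²))
d(l) = 7/10 (d(l) = -7*(-⅒) = 7/10)
H = -2/9 (H = (-76 + 66)/(7 + 38) = -10/45 = -10*1/45 = -2/9 ≈ -0.22222)
d(L(-2))*(0*(0 + 2) + H) = 7*(0*(0 + 2) - 2/9)/10 = 7*(0*2 - 2/9)/10 = 7*(0 - 2/9)/10 = (7/10)*(-2/9) = -7/45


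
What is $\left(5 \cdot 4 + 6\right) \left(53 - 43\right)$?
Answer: $260$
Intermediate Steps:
$\left(5 \cdot 4 + 6\right) \left(53 - 43\right) = \left(20 + 6\right) 10 = 26 \cdot 10 = 260$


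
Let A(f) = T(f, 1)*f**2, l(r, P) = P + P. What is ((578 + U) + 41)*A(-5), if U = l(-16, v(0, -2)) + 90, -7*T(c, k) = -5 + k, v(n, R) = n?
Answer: 70900/7 ≈ 10129.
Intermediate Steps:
T(c, k) = 5/7 - k/7 (T(c, k) = -(-5 + k)/7 = 5/7 - k/7)
l(r, P) = 2*P
A(f) = 4*f**2/7 (A(f) = (5/7 - 1/7*1)*f**2 = (5/7 - 1/7)*f**2 = 4*f**2/7)
U = 90 (U = 2*0 + 90 = 0 + 90 = 90)
((578 + U) + 41)*A(-5) = ((578 + 90) + 41)*((4/7)*(-5)**2) = (668 + 41)*((4/7)*25) = 709*(100/7) = 70900/7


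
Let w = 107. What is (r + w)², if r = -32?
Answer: 5625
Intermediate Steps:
(r + w)² = (-32 + 107)² = 75² = 5625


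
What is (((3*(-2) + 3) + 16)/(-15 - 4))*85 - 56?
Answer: -2169/19 ≈ -114.16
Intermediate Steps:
(((3*(-2) + 3) + 16)/(-15 - 4))*85 - 56 = (((-6 + 3) + 16)/(-19))*85 - 56 = ((-3 + 16)*(-1/19))*85 - 56 = (13*(-1/19))*85 - 56 = -13/19*85 - 56 = -1105/19 - 56 = -2169/19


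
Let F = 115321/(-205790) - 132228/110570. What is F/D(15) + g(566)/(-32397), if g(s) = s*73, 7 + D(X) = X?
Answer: -881592117334993/589734261695280 ≈ -1.4949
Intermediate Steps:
F = -3996224309/2275420030 (F = 115321*(-1/205790) - 132228*1/110570 = -115321/205790 - 66114/55285 = -3996224309/2275420030 ≈ -1.7563)
D(X) = -7 + X
g(s) = 73*s
F/D(15) + g(566)/(-32397) = -3996224309/(2275420030*(-7 + 15)) + (73*566)/(-32397) = -3996224309/2275420030/8 + 41318*(-1/32397) = -3996224309/2275420030*⅛ - 41318/32397 = -3996224309/18203360240 - 41318/32397 = -881592117334993/589734261695280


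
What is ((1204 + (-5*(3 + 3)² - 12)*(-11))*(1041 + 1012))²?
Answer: 46345432831504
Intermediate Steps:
((1204 + (-5*(3 + 3)² - 12)*(-11))*(1041 + 1012))² = ((1204 + (-5*6² - 12)*(-11))*2053)² = ((1204 + (-5*36 - 12)*(-11))*2053)² = ((1204 + (-180 - 12)*(-11))*2053)² = ((1204 - 192*(-11))*2053)² = ((1204 + 2112)*2053)² = (3316*2053)² = 6807748² = 46345432831504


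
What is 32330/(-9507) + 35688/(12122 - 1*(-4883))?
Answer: -210485834/161666535 ≈ -1.3020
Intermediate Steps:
32330/(-9507) + 35688/(12122 - 1*(-4883)) = 32330*(-1/9507) + 35688/(12122 + 4883) = -32330/9507 + 35688/17005 = -210485834/161666535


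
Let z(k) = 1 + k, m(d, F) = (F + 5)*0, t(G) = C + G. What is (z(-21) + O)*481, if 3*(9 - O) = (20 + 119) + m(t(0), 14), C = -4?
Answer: -82732/3 ≈ -27577.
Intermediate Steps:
t(G) = -4 + G
m(d, F) = 0 (m(d, F) = (5 + F)*0 = 0)
O = -112/3 (O = 9 - ((20 + 119) + 0)/3 = 9 - (139 + 0)/3 = 9 - ⅓*139 = 9 - 139/3 = -112/3 ≈ -37.333)
(z(-21) + O)*481 = ((1 - 21) - 112/3)*481 = (-20 - 112/3)*481 = -172/3*481 = -82732/3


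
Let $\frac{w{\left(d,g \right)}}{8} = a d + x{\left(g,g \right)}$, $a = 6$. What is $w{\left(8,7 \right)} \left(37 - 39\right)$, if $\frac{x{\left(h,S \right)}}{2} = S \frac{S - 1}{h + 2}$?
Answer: $- \frac{2752}{3} \approx -917.33$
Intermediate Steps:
$x{\left(h,S \right)} = \frac{2 S \left(-1 + S\right)}{2 + h}$ ($x{\left(h,S \right)} = 2 S \frac{S - 1}{h + 2} = 2 S \frac{-1 + S}{2 + h} = 2 \frac{S \left(-1 + S\right)}{2 + h} = \frac{2 S \left(-1 + S\right)}{2 + h}$)
$w{\left(d,g \right)} = 48 d + \frac{16 g \left(-1 + g\right)}{2 + g}$ ($w{\left(d,g \right)} = 8 \left(6 d + \frac{2 g \left(-1 + g\right)}{2 + g}\right) = 48 d + \frac{16 g \left(-1 + g\right)}{2 + g}$)
$w{\left(8,7 \right)} \left(37 - 39\right) = \frac{16 \left(7 \left(-1 + 7\right) + 3 \cdot 8 \left(2 + 7\right)\right)}{2 + 7} \left(37 - 39\right) = \frac{16 \left(7 \cdot 6 + 3 \cdot 8 \cdot 9\right)}{9} \left(-2\right) = 16 \cdot \frac{1}{9} \left(42 + 216\right) \left(-2\right) = 16 \cdot \frac{1}{9} \cdot 258 \left(-2\right) = \frac{1376}{3} \left(-2\right) = - \frac{2752}{3}$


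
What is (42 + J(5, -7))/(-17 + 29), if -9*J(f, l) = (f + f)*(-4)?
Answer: 209/54 ≈ 3.8704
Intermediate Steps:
J(f, l) = 8*f/9 (J(f, l) = -(f + f)*(-4)/9 = -2*f*(-4)/9 = -(-8)*f/9 = 8*f/9)
(42 + J(5, -7))/(-17 + 29) = (42 + (8/9)*5)/(-17 + 29) = (42 + 40/9)/12 = (418/9)*(1/12) = 209/54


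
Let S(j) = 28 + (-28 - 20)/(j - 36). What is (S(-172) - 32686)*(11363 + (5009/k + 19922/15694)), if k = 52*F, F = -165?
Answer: -15467521328677547/41678780 ≈ -3.7111e+8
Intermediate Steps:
k = -8580 (k = 52*(-165) = -8580)
S(j) = 28 - 48/(-36 + j)
(S(-172) - 32686)*(11363 + (5009/k + 19922/15694)) = (4*(-264 + 7*(-172))/(-36 - 172) - 32686)*(11363 + (5009/(-8580) + 19922/15694)) = (4*(-264 - 1204)/(-208) - 32686)*(11363 + (5009*(-1/8580) + 19922*(1/15694))) = (4*(-1/208)*(-1468) - 32686)*(11363 + (-5009/8580 + 1423/1121)) = (367/13 - 32686)*(11363 + 6594251/9618180) = -424551/13*109297973591/9618180 = -15467521328677547/41678780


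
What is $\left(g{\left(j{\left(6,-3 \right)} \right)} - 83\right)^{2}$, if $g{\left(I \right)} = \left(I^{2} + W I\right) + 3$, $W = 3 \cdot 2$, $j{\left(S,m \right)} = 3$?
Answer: $2809$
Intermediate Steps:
$W = 6$
$g{\left(I \right)} = 3 + I^{2} + 6 I$ ($g{\left(I \right)} = \left(I^{2} + 6 I\right) + 3 = 3 + I^{2} + 6 I$)
$\left(g{\left(j{\left(6,-3 \right)} \right)} - 83\right)^{2} = \left(\left(3 + 3^{2} + 6 \cdot 3\right) - 83\right)^{2} = \left(\left(3 + 9 + 18\right) - 83\right)^{2} = \left(30 - 83\right)^{2} = \left(-53\right)^{2} = 2809$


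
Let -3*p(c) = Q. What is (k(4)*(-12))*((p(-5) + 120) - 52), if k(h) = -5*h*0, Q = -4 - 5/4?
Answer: 0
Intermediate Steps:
Q = -21/4 (Q = -4 - 5*¼ = -4 - 5/4 = -21/4 ≈ -5.2500)
p(c) = 7/4 (p(c) = -⅓*(-21/4) = 7/4)
k(h) = 0
(k(4)*(-12))*((p(-5) + 120) - 52) = (0*(-12))*((7/4 + 120) - 52) = 0*(487/4 - 52) = 0*(279/4) = 0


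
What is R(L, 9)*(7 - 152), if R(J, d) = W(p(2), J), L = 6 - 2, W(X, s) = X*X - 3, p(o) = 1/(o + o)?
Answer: 6815/16 ≈ 425.94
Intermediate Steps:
p(o) = 1/(2*o)
W(X, s) = -3 + X² (W(X, s) = X² - 3 = -3 + X²)
L = 4
R(J, d) = -47/16 (R(J, d) = -3 + ((½)/2)² = -3 + ((½)*(½))² = -3 + (¼)² = -3 + 1/16 = -47/16)
R(L, 9)*(7 - 152) = -47*(7 - 152)/16 = -47/16*(-145) = 6815/16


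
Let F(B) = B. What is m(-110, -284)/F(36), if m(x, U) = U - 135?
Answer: -419/36 ≈ -11.639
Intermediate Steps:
m(x, U) = -135 + U
m(-110, -284)/F(36) = (-135 - 284)/36 = -419*1/36 = -419/36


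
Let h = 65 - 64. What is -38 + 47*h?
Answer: 9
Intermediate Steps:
h = 1
-38 + 47*h = -38 + 47*1 = -38 + 47 = 9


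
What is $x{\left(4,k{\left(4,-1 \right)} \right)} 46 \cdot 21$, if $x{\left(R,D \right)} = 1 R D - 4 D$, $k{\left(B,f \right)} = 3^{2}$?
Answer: $0$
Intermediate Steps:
$k{\left(B,f \right)} = 9$
$x{\left(R,D \right)} = - 4 D + D R$ ($x{\left(R,D \right)} = R D - 4 D = D R - 4 D = - 4 D + D R$)
$x{\left(4,k{\left(4,-1 \right)} \right)} 46 \cdot 21 = 9 \left(-4 + 4\right) 46 \cdot 21 = 9 \cdot 0 \cdot 46 \cdot 21 = 0 \cdot 46 \cdot 21 = 0 \cdot 21 = 0$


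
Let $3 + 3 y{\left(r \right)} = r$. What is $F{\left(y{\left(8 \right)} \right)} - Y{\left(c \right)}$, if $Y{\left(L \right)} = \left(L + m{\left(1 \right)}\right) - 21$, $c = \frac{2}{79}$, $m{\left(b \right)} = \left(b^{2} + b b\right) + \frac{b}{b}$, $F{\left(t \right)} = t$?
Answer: $\frac{4655}{237} \approx 19.641$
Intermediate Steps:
$y{\left(r \right)} = -1 + \frac{r}{3}$
$m{\left(b \right)} = 1 + 2 b^{2}$ ($m{\left(b \right)} = \left(b^{2} + b^{2}\right) + 1 = 2 b^{2} + 1 = 1 + 2 b^{2}$)
$c = \frac{2}{79}$ ($c = 2 \cdot \frac{1}{79} = \frac{2}{79} \approx 0.025316$)
$Y{\left(L \right)} = -18 + L$ ($Y{\left(L \right)} = \left(L + \left(1 + 2 \cdot 1^{2}\right)\right) - 21 = \left(L + \left(1 + 2 \cdot 1\right)\right) - 21 = \left(L + \left(1 + 2\right)\right) - 21 = \left(L + 3\right) - 21 = \left(3 + L\right) - 21 = -18 + L$)
$F{\left(y{\left(8 \right)} \right)} - Y{\left(c \right)} = \left(-1 + \frac{1}{3} \cdot 8\right) - \left(-18 + \frac{2}{79}\right) = \left(-1 + \frac{8}{3}\right) - - \frac{1420}{79} = \frac{5}{3} + \frac{1420}{79} = \frac{4655}{237}$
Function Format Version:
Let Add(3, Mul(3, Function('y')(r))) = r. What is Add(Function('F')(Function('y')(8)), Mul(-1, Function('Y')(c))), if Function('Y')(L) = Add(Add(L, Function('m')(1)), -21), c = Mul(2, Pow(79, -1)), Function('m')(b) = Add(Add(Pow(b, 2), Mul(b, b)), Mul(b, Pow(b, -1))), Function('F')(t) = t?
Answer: Rational(4655, 237) ≈ 19.641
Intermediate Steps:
Function('y')(r) = Add(-1, Mul(Rational(1, 3), r))
Function('m')(b) = Add(1, Mul(2, Pow(b, 2))) (Function('m')(b) = Add(Add(Pow(b, 2), Pow(b, 2)), 1) = Add(Mul(2, Pow(b, 2)), 1) = Add(1, Mul(2, Pow(b, 2))))
c = Rational(2, 79) (c = Mul(2, Rational(1, 79)) = Rational(2, 79) ≈ 0.025316)
Function('Y')(L) = Add(-18, L) (Function('Y')(L) = Add(Add(L, Add(1, Mul(2, Pow(1, 2)))), -21) = Add(Add(L, Add(1, Mul(2, 1))), -21) = Add(Add(L, Add(1, 2)), -21) = Add(Add(L, 3), -21) = Add(Add(3, L), -21) = Add(-18, L))
Add(Function('F')(Function('y')(8)), Mul(-1, Function('Y')(c))) = Add(Add(-1, Mul(Rational(1, 3), 8)), Mul(-1, Add(-18, Rational(2, 79)))) = Add(Add(-1, Rational(8, 3)), Mul(-1, Rational(-1420, 79))) = Add(Rational(5, 3), Rational(1420, 79)) = Rational(4655, 237)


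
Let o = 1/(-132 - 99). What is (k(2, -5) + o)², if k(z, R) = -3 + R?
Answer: 3418801/53361 ≈ 64.069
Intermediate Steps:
o = -1/231 (o = 1/(-231) = -1/231 ≈ -0.0043290)
(k(2, -5) + o)² = ((-3 - 5) - 1/231)² = (-8 - 1/231)² = (-1849/231)² = 3418801/53361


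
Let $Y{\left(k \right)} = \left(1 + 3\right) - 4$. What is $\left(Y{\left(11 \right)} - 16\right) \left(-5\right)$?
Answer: $80$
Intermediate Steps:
$Y{\left(k \right)} = 0$ ($Y{\left(k \right)} = 4 - 4 = 0$)
$\left(Y{\left(11 \right)} - 16\right) \left(-5\right) = \left(0 - 16\right) \left(-5\right) = \left(-16\right) \left(-5\right) = 80$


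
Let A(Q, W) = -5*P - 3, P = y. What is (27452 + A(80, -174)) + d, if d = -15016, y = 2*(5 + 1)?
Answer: 12373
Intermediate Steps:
y = 12 (y = 2*6 = 12)
P = 12
A(Q, W) = -63 (A(Q, W) = -5*12 - 3 = -60 - 3 = -63)
(27452 + A(80, -174)) + d = (27452 - 63) - 15016 = 27389 - 15016 = 12373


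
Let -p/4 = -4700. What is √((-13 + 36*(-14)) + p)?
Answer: √18283 ≈ 135.21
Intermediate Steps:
p = 18800 (p = -4*(-4700) = 18800)
√((-13 + 36*(-14)) + p) = √((-13 + 36*(-14)) + 18800) = √((-13 - 504) + 18800) = √(-517 + 18800) = √18283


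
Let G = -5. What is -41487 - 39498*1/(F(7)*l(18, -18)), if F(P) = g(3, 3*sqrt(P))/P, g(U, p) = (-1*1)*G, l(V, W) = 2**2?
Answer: -553113/10 ≈ -55311.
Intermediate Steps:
l(V, W) = 4
g(U, p) = 5 (g(U, p) = -1*1*(-5) = -1*(-5) = 5)
F(P) = 5/P
-41487 - 39498*1/(F(7)*l(18, -18)) = -41487 - 39498/(4*(5/7)) = -41487 - 39498/20/7 = -41487 - 39498*7/20 = -41487 - 138243/10 = -553113/10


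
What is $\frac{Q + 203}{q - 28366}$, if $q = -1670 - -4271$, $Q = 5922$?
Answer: $- \frac{1225}{5153} \approx -0.23773$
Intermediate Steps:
$q = 2601$ ($q = -1670 + 4271 = 2601$)
$\frac{Q + 203}{q - 28366} = \frac{5922 + 203}{2601 - 28366} = \frac{6125}{-25765} = 6125 \left(- \frac{1}{25765}\right) = - \frac{1225}{5153}$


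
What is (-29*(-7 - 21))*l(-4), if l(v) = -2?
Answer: -1624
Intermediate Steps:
(-29*(-7 - 21))*l(-4) = -29*(-7 - 21)*(-2) = -29*(-28)*(-2) = 812*(-2) = -1624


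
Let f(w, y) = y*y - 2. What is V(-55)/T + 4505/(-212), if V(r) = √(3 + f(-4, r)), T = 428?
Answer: -85/4 + √3026/428 ≈ -21.121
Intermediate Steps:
f(w, y) = -2 + y² (f(w, y) = y² - 2 = -2 + y²)
V(r) = √(1 + r²) (V(r) = √(3 + (-2 + r²)) = √(1 + r²))
V(-55)/T + 4505/(-212) = √(1 + (-55)²)/428 + 4505/(-212) = √(1 + 3025)*(1/428) + 4505*(-1/212) = √3026*(1/428) - 85/4 = √3026/428 - 85/4 = -85/4 + √3026/428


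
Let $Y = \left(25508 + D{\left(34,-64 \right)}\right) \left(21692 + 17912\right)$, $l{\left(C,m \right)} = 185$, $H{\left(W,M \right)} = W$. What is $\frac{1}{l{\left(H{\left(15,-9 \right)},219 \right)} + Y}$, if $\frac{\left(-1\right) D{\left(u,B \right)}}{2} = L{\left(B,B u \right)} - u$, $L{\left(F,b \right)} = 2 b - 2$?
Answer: $\frac{1}{1357783721} \approx 7.3649 \cdot 10^{-10}$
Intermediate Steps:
$L{\left(F,b \right)} = -2 + 2 b$
$D{\left(u,B \right)} = 4 + 2 u - 4 B u$ ($D{\left(u,B \right)} = - 2 \left(\left(-2 + 2 B u\right) - u\right) = - 2 \left(-2 - u + 2 B u\right) = 4 + 2 u - 4 B u$)
$Y = 1357783536$ ($Y = \left(25508 + \left(4 + 2 \cdot 34 - \left(-256\right) 34\right)\right) \left(21692 + 17912\right) = \left(25508 + \left(4 + 68 + 8704\right)\right) 39604 = \left(25508 + 8776\right) 39604 = 34284 \cdot 39604 = 1357783536$)
$\frac{1}{l{\left(H{\left(15,-9 \right)},219 \right)} + Y} = \frac{1}{185 + 1357783536} = \frac{1}{1357783721}$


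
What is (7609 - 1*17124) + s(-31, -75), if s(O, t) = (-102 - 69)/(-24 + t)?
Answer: -104646/11 ≈ -9513.3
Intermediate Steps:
s(O, t) = -171/(-24 + t)
(7609 - 1*17124) + s(-31, -75) = (7609 - 1*17124) - 171/(-24 - 75) = (7609 - 17124) - 171/(-99) = -9515 - 171*(-1/99) = -9515 + 19/11 = -104646/11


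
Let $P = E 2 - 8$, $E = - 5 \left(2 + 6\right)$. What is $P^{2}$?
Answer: $7744$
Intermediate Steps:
$E = -40$ ($E = \left(-5\right) 8 = -40$)
$P = -88$ ($P = \left(-40\right) 2 - 8 = -80 - 8 = -88$)
$P^{2} = \left(-88\right)^{2} = 7744$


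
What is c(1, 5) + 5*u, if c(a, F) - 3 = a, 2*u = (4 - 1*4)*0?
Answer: 4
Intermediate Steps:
u = 0 (u = ((4 - 1*4)*0)/2 = ((4 - 4)*0)/2 = (0*0)/2 = (½)*0 = 0)
c(a, F) = 3 + a
c(1, 5) + 5*u = (3 + 1) + 5*0 = 4 + 0 = 4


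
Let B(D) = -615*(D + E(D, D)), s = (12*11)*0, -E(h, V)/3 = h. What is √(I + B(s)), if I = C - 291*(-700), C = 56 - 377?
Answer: √203379 ≈ 450.98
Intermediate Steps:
C = -321
E(h, V) = -3*h
s = 0 (s = 132*0 = 0)
B(D) = 1230*D (B(D) = -615*(D - 3*D) = -(-1230)*D = 1230*D)
I = 203379 (I = -321 - 291*(-700) = -321 + 203700 = 203379)
√(I + B(s)) = √(203379 + 1230*0) = √(203379 + 0) = √203379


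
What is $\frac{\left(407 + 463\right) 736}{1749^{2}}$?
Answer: $\frac{213440}{1019667} \approx 0.20932$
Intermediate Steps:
$\frac{\left(407 + 463\right) 736}{1749^{2}} = \frac{870 \cdot 736}{3059001} = 640320 \cdot \frac{1}{3059001} = \frac{213440}{1019667}$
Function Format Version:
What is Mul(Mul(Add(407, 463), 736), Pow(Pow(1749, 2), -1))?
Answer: Rational(213440, 1019667) ≈ 0.20932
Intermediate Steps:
Mul(Mul(Add(407, 463), 736), Pow(Pow(1749, 2), -1)) = Mul(Mul(870, 736), Pow(3059001, -1)) = Mul(640320, Rational(1, 3059001)) = Rational(213440, 1019667)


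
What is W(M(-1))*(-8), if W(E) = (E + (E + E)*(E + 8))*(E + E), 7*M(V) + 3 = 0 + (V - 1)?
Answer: -43600/343 ≈ -127.11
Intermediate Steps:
M(V) = -4/7 + V/7 (M(V) = -3/7 + (0 + (V - 1))/7 = -3/7 + (0 + (-1 + V))/7 = -3/7 + (-1 + V)/7 = -3/7 + (-⅐ + V/7) = -4/7 + V/7)
W(E) = 2*E*(E + 2*E*(8 + E)) (W(E) = (E + (2*E)*(8 + E))*(2*E) = (E + 2*E*(8 + E))*(2*E) = 2*E*(E + 2*E*(8 + E)))
W(M(-1))*(-8) = ((-4/7 + (⅐)*(-1))²*(34 + 4*(-4/7 + (⅐)*(-1))))*(-8) = ((-4/7 - ⅐)²*(34 + 4*(-4/7 - ⅐)))*(-8) = ((-5/7)²*(34 + 4*(-5/7)))*(-8) = (25*(34 - 20/7)/49)*(-8) = ((25/49)*(218/7))*(-8) = (5450/343)*(-8) = -43600/343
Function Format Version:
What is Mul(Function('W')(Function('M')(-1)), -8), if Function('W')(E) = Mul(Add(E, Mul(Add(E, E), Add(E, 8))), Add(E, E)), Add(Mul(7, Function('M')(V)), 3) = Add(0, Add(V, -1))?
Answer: Rational(-43600, 343) ≈ -127.11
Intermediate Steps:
Function('M')(V) = Add(Rational(-4, 7), Mul(Rational(1, 7), V)) (Function('M')(V) = Add(Rational(-3, 7), Mul(Rational(1, 7), Add(0, Add(V, -1)))) = Add(Rational(-3, 7), Mul(Rational(1, 7), Add(0, Add(-1, V)))) = Add(Rational(-3, 7), Mul(Rational(1, 7), Add(-1, V))) = Add(Rational(-3, 7), Add(Rational(-1, 7), Mul(Rational(1, 7), V))) = Add(Rational(-4, 7), Mul(Rational(1, 7), V)))
Function('W')(E) = Mul(2, E, Add(E, Mul(2, E, Add(8, E)))) (Function('W')(E) = Mul(Add(E, Mul(Mul(2, E), Add(8, E))), Mul(2, E)) = Mul(Add(E, Mul(2, E, Add(8, E))), Mul(2, E)) = Mul(2, E, Add(E, Mul(2, E, Add(8, E)))))
Mul(Function('W')(Function('M')(-1)), -8) = Mul(Mul(Pow(Add(Rational(-4, 7), Mul(Rational(1, 7), -1)), 2), Add(34, Mul(4, Add(Rational(-4, 7), Mul(Rational(1, 7), -1))))), -8) = Mul(Mul(Pow(Add(Rational(-4, 7), Rational(-1, 7)), 2), Add(34, Mul(4, Add(Rational(-4, 7), Rational(-1, 7))))), -8) = Mul(Mul(Pow(Rational(-5, 7), 2), Add(34, Mul(4, Rational(-5, 7)))), -8) = Mul(Mul(Rational(25, 49), Add(34, Rational(-20, 7))), -8) = Mul(Mul(Rational(25, 49), Rational(218, 7)), -8) = Mul(Rational(5450, 343), -8) = Rational(-43600, 343)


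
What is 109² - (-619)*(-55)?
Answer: -22164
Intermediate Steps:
109² - (-619)*(-55) = 11881 - 1*34045 = 11881 - 34045 = -22164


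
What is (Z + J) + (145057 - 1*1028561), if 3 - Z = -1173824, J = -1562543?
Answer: -1272220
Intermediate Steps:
Z = 1173827 (Z = 3 - 1*(-1173824) = 3 + 1173824 = 1173827)
(Z + J) + (145057 - 1*1028561) = (1173827 - 1562543) + (145057 - 1*1028561) = -388716 + (145057 - 1028561) = -388716 - 883504 = -1272220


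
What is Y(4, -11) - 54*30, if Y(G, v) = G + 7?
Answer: -1609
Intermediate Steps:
Y(G, v) = 7 + G
Y(4, -11) - 54*30 = (7 + 4) - 54*30 = 11 - 1620 = -1609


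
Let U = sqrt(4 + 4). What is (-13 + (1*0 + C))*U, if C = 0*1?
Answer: -26*sqrt(2) ≈ -36.770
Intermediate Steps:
C = 0
U = 2*sqrt(2) (U = sqrt(8) = 2*sqrt(2) ≈ 2.8284)
(-13 + (1*0 + C))*U = (-13 + (1*0 + 0))*(2*sqrt(2)) = (-13 + (0 + 0))*(2*sqrt(2)) = (-13 + 0)*(2*sqrt(2)) = -26*sqrt(2)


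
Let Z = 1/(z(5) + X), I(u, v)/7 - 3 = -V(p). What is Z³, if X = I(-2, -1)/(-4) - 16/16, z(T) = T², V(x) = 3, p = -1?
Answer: 1/13824 ≈ 7.2338e-5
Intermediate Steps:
I(u, v) = 0 (I(u, v) = 21 + 7*(-1*3) = 21 + 7*(-3) = 21 - 21 = 0)
X = -1 (X = 0/(-4) - 16/16 = 0*(-¼) - 16*1/16 = 0 - 1 = -1)
Z = 1/24 (Z = 1/(5² - 1) = 1/(25 - 1) = 1/24 ≈ 0.041667)
Z³ = (1/24)³ = 1/13824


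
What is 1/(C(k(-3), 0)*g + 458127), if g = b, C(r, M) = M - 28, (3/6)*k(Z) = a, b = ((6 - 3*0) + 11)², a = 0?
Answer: 1/450035 ≈ 2.2220e-6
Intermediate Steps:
b = 289 (b = ((6 + 0) + 11)² = (6 + 11)² = 17² = 289)
k(Z) = 0 (k(Z) = 2*0 = 0)
C(r, M) = -28 + M
g = 289
1/(C(k(-3), 0)*g + 458127) = 1/((-28 + 0)*289 + 458127) = 1/(-28*289 + 458127) = 1/(-8092 + 458127) = 1/450035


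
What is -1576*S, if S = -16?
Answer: 25216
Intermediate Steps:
-1576*S = -1576*(-16) = 25216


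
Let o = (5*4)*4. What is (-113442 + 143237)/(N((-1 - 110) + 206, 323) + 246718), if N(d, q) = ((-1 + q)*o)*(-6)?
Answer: 505/1562 ≈ 0.32330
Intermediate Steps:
o = 80 (o = 20*4 = 80)
N(d, q) = 480 - 480*q (N(d, q) = ((-1 + q)*80)*(-6) = (-80 + 80*q)*(-6) = 480 - 480*q)
(-113442 + 143237)/(N((-1 - 110) + 206, 323) + 246718) = (-113442 + 143237)/((480 - 480*323) + 246718) = 29795/((480 - 155040) + 246718) = 29795/(-154560 + 246718) = 29795/92158 = 29795*(1/92158) = 505/1562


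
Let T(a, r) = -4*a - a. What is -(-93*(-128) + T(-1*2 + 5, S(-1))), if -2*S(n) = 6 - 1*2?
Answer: -11889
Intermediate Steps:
S(n) = -2 (S(n) = -(6 - 1*2)/2 = -(6 - 2)/2 = -½*4 = -2)
T(a, r) = -5*a
-(-93*(-128) + T(-1*2 + 5, S(-1))) = -(-93*(-128) - 5*(-1*2 + 5)) = -(11904 - 5*(-2 + 5)) = -(11904 - 5*3) = -(11904 - 15) = -1*11889 = -11889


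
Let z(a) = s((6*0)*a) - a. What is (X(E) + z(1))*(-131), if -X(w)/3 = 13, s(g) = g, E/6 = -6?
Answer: 5240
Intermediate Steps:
E = -36 (E = 6*(-6) = -36)
X(w) = -39 (X(w) = -3*13 = -39)
z(a) = -a (z(a) = (6*0)*a - a = 0*a - a = 0 - a = -a)
(X(E) + z(1))*(-131) = (-39 - 1*1)*(-131) = (-39 - 1)*(-131) = -40*(-131) = 5240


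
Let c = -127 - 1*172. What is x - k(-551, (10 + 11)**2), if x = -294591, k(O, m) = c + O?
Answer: -293741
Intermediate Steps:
c = -299 (c = -127 - 172 = -299)
k(O, m) = -299 + O
x - k(-551, (10 + 11)**2) = -294591 - (-299 - 551) = -294591 - 1*(-850) = -294591 + 850 = -293741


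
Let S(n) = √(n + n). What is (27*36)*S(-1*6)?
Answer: 1944*I*√3 ≈ 3367.1*I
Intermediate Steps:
S(n) = √2*√n (S(n) = √(2*n) = √2*√n)
(27*36)*S(-1*6) = (27*36)*(√2*√(-1*6)) = 972*(√2*√(-6)) = 972*(√2*(I*√6)) = 972*(2*I*√3) = 1944*I*√3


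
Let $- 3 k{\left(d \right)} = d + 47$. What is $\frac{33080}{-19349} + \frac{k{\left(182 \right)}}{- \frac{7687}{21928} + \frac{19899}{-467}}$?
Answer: $\frac{1715137643056}{25536912807747} \approx 0.067163$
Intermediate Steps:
$k{\left(d \right)} = - \frac{47}{3} - \frac{d}{3}$ ($k{\left(d \right)} = - \frac{d + 47}{3} = - \frac{47 + d}{3} = - \frac{47}{3} - \frac{d}{3}$)
$\frac{33080}{-19349} + \frac{k{\left(182 \right)}}{- \frac{7687}{21928} + \frac{19899}{-467}} = \frac{33080}{-19349} + \frac{- \frac{47}{3} - \frac{182}{3}}{- \frac{7687}{21928} + \frac{19899}{-467}} = 33080 \left(- \frac{1}{19349}\right) + \frac{- \frac{47}{3} - \frac{182}{3}}{\left(-7687\right) \frac{1}{21928} + 19899 \left(- \frac{1}{467}\right)} = - \frac{33080}{19349} - \frac{229}{3 \left(- \frac{7687}{21928} - \frac{19899}{467}\right)} = - \frac{33080}{19349} - \frac{229}{3 \left(- \frac{439935101}{10240376}\right)} = - \frac{33080}{19349} - - \frac{2345046104}{1319805303} = - \frac{33080}{19349} + \frac{2345046104}{1319805303} = \frac{1715137643056}{25536912807747}$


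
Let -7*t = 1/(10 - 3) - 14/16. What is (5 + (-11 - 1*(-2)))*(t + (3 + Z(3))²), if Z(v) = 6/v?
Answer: -9841/98 ≈ -100.42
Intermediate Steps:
t = 41/392 (t = -(1/(10 - 3) - 14/16)/7 = -(1/7 - 14/16)/7 = -(⅐ - 1*7/8)/7 = -(⅐ - 7/8)/7 = -⅐*(-41/56) = 41/392 ≈ 0.10459)
(5 + (-11 - 1*(-2)))*(t + (3 + Z(3))²) = (5 + (-11 - 1*(-2)))*(41/392 + (3 + 6/3)²) = (5 + (-11 + 2))*(41/392 + (3 + 6*(⅓))²) = (5 - 9)*(41/392 + (3 + 2)²) = -4*(41/392 + 5²) = -4*(41/392 + 25) = -4*9841/392 = -9841/98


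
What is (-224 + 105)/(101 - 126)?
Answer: 119/25 ≈ 4.7600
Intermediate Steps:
(-224 + 105)/(101 - 126) = -119/(-25) = -119*(-1/25) = 119/25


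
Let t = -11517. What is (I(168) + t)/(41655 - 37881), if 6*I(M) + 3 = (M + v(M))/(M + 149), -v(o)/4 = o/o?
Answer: -21906121/7178148 ≈ -3.0518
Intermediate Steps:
v(o) = -4 (v(o) = -4*o/o = -4*1 = -4)
I(M) = -½ + (-4 + M)/(6*(149 + M)) (I(M) = -½ + ((M - 4)/(M + 149))/6 = -½ + ((-4 + M)/(149 + M))/6 = -½ + (-4 + M)/(6*(149 + M)))
(I(168) + t)/(41655 - 37881) = ((-451 - 2*168)/(6*(149 + 168)) - 11517)/(41655 - 37881) = ((⅙)*(-451 - 336)/317 - 11517)/3774 = ((⅙)*(1/317)*(-787) - 11517)*(1/3774) = (-787/1902 - 11517)*(1/3774) = -21906121/1902*1/3774 = -21906121/7178148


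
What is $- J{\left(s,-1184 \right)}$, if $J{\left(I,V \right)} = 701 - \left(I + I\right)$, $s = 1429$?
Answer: $2157$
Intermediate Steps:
$J{\left(I,V \right)} = 701 - 2 I$
$- J{\left(s,-1184 \right)} = - (701 - 2858) = \left(-1\right) \left(-2157\right) = 2157$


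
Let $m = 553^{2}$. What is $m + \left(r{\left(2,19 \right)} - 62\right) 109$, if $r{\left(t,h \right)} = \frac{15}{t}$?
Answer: $\frac{599737}{2} \approx 2.9987 \cdot 10^{5}$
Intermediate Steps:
$m = 305809$
$m + \left(r{\left(2,19 \right)} - 62\right) 109 = 305809 + \left(\frac{15}{2} - 62\right) 109 = 305809 - \frac{11881}{2} = \frac{599737}{2}$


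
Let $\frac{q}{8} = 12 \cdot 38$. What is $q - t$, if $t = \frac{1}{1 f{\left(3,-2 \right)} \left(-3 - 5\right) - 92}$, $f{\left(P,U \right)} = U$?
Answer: $\frac{277249}{76} \approx 3648.0$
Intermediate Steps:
$t = - \frac{1}{76}$ ($t = \frac{1}{1 \left(-2\right) \left(-3 - 5\right) - 92} = \frac{1}{\left(-2\right) \left(-8\right) - 92} = \frac{1}{16 - 92} = \frac{1}{-76} = - \frac{1}{76} \approx -0.013158$)
$q = 3648$ ($q = 8 \cdot 12 \cdot 38 = 8 \cdot 456 = 3648$)
$q - t = 3648 - - \frac{1}{76} = 3648 + \frac{1}{76} = \frac{277249}{76}$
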